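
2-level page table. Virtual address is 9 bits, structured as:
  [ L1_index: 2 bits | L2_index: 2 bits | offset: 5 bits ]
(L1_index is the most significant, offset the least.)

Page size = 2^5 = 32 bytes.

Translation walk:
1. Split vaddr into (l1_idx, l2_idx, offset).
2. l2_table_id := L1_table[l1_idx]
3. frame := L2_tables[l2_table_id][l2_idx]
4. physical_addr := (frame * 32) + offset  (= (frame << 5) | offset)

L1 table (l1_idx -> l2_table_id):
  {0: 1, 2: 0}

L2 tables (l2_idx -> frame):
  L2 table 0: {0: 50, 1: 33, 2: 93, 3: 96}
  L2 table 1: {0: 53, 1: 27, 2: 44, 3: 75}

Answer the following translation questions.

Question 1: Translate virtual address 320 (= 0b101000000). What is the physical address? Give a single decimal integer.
Answer: 2976

Derivation:
vaddr = 320 = 0b101000000
Split: l1_idx=2, l2_idx=2, offset=0
L1[2] = 0
L2[0][2] = 93
paddr = 93 * 32 + 0 = 2976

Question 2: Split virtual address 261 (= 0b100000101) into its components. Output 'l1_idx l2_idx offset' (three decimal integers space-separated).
vaddr = 261 = 0b100000101
  top 2 bits -> l1_idx = 2
  next 2 bits -> l2_idx = 0
  bottom 5 bits -> offset = 5

Answer: 2 0 5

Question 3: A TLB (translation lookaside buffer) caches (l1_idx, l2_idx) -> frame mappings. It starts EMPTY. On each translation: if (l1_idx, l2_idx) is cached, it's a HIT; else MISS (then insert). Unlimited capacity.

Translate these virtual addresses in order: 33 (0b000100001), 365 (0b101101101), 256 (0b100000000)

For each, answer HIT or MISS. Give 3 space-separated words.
vaddr=33: (0,1) not in TLB -> MISS, insert
vaddr=365: (2,3) not in TLB -> MISS, insert
vaddr=256: (2,0) not in TLB -> MISS, insert

Answer: MISS MISS MISS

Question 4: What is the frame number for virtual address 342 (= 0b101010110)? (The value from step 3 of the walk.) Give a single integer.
Answer: 93

Derivation:
vaddr = 342: l1_idx=2, l2_idx=2
L1[2] = 0; L2[0][2] = 93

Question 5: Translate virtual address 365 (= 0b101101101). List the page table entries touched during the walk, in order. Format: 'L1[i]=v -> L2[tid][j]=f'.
Answer: L1[2]=0 -> L2[0][3]=96

Derivation:
vaddr = 365 = 0b101101101
Split: l1_idx=2, l2_idx=3, offset=13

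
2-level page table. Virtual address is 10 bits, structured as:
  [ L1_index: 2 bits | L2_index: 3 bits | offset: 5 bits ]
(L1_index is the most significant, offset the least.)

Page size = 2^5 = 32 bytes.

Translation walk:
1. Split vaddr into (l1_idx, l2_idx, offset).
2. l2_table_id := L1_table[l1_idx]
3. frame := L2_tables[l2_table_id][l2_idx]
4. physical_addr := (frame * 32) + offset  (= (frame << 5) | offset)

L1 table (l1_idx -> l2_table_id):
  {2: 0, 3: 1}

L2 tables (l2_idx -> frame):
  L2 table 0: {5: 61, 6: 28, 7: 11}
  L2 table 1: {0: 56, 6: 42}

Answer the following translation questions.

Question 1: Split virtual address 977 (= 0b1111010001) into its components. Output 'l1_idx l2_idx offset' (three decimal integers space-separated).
Answer: 3 6 17

Derivation:
vaddr = 977 = 0b1111010001
  top 2 bits -> l1_idx = 3
  next 3 bits -> l2_idx = 6
  bottom 5 bits -> offset = 17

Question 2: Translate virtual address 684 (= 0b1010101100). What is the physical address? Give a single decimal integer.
vaddr = 684 = 0b1010101100
Split: l1_idx=2, l2_idx=5, offset=12
L1[2] = 0
L2[0][5] = 61
paddr = 61 * 32 + 12 = 1964

Answer: 1964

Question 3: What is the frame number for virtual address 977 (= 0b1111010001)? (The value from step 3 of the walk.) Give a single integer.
Answer: 42

Derivation:
vaddr = 977: l1_idx=3, l2_idx=6
L1[3] = 1; L2[1][6] = 42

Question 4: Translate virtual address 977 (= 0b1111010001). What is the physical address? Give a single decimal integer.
vaddr = 977 = 0b1111010001
Split: l1_idx=3, l2_idx=6, offset=17
L1[3] = 1
L2[1][6] = 42
paddr = 42 * 32 + 17 = 1361

Answer: 1361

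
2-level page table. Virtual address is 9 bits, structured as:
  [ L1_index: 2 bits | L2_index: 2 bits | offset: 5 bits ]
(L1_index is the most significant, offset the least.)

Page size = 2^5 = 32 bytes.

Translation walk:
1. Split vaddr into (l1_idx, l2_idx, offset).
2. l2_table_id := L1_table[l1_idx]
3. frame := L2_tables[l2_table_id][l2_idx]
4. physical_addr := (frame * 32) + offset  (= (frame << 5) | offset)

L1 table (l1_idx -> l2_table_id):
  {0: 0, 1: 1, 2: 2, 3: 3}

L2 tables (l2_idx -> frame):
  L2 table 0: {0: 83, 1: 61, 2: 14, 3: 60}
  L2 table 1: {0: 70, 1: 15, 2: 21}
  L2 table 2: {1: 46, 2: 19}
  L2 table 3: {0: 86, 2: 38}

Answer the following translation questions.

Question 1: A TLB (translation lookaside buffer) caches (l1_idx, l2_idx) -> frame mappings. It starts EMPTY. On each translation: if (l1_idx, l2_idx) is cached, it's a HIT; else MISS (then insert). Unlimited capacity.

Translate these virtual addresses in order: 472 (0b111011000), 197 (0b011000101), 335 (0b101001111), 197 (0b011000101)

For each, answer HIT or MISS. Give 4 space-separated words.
vaddr=472: (3,2) not in TLB -> MISS, insert
vaddr=197: (1,2) not in TLB -> MISS, insert
vaddr=335: (2,2) not in TLB -> MISS, insert
vaddr=197: (1,2) in TLB -> HIT

Answer: MISS MISS MISS HIT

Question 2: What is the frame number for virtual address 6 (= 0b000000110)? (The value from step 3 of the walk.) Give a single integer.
Answer: 83

Derivation:
vaddr = 6: l1_idx=0, l2_idx=0
L1[0] = 0; L2[0][0] = 83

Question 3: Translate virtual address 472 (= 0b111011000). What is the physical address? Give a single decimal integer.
Answer: 1240

Derivation:
vaddr = 472 = 0b111011000
Split: l1_idx=3, l2_idx=2, offset=24
L1[3] = 3
L2[3][2] = 38
paddr = 38 * 32 + 24 = 1240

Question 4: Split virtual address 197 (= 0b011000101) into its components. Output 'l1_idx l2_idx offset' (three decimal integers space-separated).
Answer: 1 2 5

Derivation:
vaddr = 197 = 0b011000101
  top 2 bits -> l1_idx = 1
  next 2 bits -> l2_idx = 2
  bottom 5 bits -> offset = 5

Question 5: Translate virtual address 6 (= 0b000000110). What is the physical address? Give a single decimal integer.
Answer: 2662

Derivation:
vaddr = 6 = 0b000000110
Split: l1_idx=0, l2_idx=0, offset=6
L1[0] = 0
L2[0][0] = 83
paddr = 83 * 32 + 6 = 2662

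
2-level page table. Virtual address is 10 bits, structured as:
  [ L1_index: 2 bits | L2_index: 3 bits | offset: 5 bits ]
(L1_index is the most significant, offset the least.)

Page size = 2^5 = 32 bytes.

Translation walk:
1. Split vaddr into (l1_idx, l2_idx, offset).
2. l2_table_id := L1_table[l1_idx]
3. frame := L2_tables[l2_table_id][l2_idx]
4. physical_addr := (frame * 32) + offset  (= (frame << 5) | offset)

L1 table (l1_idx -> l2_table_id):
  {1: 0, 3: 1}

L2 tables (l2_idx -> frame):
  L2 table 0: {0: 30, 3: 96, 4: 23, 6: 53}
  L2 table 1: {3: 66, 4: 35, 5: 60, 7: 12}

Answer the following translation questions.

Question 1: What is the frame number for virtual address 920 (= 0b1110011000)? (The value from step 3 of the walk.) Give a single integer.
Answer: 35

Derivation:
vaddr = 920: l1_idx=3, l2_idx=4
L1[3] = 1; L2[1][4] = 35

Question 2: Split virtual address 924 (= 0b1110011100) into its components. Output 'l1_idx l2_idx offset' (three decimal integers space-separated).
Answer: 3 4 28

Derivation:
vaddr = 924 = 0b1110011100
  top 2 bits -> l1_idx = 3
  next 3 bits -> l2_idx = 4
  bottom 5 bits -> offset = 28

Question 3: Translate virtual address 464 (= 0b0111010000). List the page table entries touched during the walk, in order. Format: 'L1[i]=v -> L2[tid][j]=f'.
Answer: L1[1]=0 -> L2[0][6]=53

Derivation:
vaddr = 464 = 0b0111010000
Split: l1_idx=1, l2_idx=6, offset=16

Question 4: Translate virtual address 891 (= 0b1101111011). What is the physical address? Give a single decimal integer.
vaddr = 891 = 0b1101111011
Split: l1_idx=3, l2_idx=3, offset=27
L1[3] = 1
L2[1][3] = 66
paddr = 66 * 32 + 27 = 2139

Answer: 2139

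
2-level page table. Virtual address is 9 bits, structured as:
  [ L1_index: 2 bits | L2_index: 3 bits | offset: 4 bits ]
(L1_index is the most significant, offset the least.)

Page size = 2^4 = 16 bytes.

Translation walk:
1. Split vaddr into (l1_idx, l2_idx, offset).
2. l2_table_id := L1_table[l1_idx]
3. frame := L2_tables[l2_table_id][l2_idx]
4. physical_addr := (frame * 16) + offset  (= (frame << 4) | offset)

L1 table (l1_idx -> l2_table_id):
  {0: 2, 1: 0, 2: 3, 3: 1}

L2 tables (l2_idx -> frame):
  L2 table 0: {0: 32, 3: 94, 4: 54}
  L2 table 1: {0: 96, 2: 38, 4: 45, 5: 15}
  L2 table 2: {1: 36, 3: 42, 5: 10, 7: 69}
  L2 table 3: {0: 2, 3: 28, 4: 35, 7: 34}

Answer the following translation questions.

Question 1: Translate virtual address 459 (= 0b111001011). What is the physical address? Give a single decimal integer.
Answer: 731

Derivation:
vaddr = 459 = 0b111001011
Split: l1_idx=3, l2_idx=4, offset=11
L1[3] = 1
L2[1][4] = 45
paddr = 45 * 16 + 11 = 731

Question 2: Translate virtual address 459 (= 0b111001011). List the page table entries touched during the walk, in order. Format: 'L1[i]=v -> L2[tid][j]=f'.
vaddr = 459 = 0b111001011
Split: l1_idx=3, l2_idx=4, offset=11

Answer: L1[3]=1 -> L2[1][4]=45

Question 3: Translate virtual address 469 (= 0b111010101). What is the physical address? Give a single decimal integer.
Answer: 245

Derivation:
vaddr = 469 = 0b111010101
Split: l1_idx=3, l2_idx=5, offset=5
L1[3] = 1
L2[1][5] = 15
paddr = 15 * 16 + 5 = 245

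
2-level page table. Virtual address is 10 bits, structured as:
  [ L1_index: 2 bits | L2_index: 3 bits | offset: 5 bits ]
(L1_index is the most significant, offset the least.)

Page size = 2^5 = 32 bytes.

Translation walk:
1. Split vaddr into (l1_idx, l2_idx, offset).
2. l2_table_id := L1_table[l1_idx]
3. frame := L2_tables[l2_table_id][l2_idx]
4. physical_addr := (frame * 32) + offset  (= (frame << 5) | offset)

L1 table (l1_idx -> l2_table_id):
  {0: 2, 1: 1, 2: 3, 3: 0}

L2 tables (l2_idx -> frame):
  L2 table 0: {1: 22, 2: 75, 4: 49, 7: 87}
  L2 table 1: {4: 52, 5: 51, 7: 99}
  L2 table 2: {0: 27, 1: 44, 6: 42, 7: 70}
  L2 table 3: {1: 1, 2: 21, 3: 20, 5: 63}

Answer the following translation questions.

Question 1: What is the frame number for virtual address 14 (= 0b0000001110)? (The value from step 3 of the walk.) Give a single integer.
Answer: 27

Derivation:
vaddr = 14: l1_idx=0, l2_idx=0
L1[0] = 2; L2[2][0] = 27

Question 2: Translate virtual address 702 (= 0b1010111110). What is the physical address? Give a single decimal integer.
Answer: 2046

Derivation:
vaddr = 702 = 0b1010111110
Split: l1_idx=2, l2_idx=5, offset=30
L1[2] = 3
L2[3][5] = 63
paddr = 63 * 32 + 30 = 2046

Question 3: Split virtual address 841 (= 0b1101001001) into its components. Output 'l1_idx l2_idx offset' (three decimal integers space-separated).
Answer: 3 2 9

Derivation:
vaddr = 841 = 0b1101001001
  top 2 bits -> l1_idx = 3
  next 3 bits -> l2_idx = 2
  bottom 5 bits -> offset = 9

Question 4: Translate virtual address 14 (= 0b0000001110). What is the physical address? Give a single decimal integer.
Answer: 878

Derivation:
vaddr = 14 = 0b0000001110
Split: l1_idx=0, l2_idx=0, offset=14
L1[0] = 2
L2[2][0] = 27
paddr = 27 * 32 + 14 = 878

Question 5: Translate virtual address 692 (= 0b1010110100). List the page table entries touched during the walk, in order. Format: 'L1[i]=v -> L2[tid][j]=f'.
Answer: L1[2]=3 -> L2[3][5]=63

Derivation:
vaddr = 692 = 0b1010110100
Split: l1_idx=2, l2_idx=5, offset=20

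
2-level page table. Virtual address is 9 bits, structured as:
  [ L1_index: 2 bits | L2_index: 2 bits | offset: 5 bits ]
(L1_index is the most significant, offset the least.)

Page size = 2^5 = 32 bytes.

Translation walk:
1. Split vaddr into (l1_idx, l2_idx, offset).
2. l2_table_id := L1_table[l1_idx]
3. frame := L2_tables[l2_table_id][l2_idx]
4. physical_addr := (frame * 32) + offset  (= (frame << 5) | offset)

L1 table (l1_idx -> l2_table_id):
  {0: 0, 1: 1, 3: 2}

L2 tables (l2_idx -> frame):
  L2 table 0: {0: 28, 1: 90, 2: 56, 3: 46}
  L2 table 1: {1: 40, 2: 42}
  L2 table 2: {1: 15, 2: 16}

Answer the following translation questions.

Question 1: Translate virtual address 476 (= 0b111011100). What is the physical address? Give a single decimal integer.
vaddr = 476 = 0b111011100
Split: l1_idx=3, l2_idx=2, offset=28
L1[3] = 2
L2[2][2] = 16
paddr = 16 * 32 + 28 = 540

Answer: 540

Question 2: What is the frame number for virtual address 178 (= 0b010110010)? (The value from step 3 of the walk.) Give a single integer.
Answer: 40

Derivation:
vaddr = 178: l1_idx=1, l2_idx=1
L1[1] = 1; L2[1][1] = 40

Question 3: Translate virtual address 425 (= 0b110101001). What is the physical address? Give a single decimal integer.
vaddr = 425 = 0b110101001
Split: l1_idx=3, l2_idx=1, offset=9
L1[3] = 2
L2[2][1] = 15
paddr = 15 * 32 + 9 = 489

Answer: 489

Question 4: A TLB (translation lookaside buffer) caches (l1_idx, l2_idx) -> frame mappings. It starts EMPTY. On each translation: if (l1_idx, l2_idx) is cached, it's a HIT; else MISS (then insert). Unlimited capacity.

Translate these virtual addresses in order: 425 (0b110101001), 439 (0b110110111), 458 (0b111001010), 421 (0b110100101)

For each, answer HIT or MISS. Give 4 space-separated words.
Answer: MISS HIT MISS HIT

Derivation:
vaddr=425: (3,1) not in TLB -> MISS, insert
vaddr=439: (3,1) in TLB -> HIT
vaddr=458: (3,2) not in TLB -> MISS, insert
vaddr=421: (3,1) in TLB -> HIT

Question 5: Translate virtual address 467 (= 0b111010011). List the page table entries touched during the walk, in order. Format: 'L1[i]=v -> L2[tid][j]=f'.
vaddr = 467 = 0b111010011
Split: l1_idx=3, l2_idx=2, offset=19

Answer: L1[3]=2 -> L2[2][2]=16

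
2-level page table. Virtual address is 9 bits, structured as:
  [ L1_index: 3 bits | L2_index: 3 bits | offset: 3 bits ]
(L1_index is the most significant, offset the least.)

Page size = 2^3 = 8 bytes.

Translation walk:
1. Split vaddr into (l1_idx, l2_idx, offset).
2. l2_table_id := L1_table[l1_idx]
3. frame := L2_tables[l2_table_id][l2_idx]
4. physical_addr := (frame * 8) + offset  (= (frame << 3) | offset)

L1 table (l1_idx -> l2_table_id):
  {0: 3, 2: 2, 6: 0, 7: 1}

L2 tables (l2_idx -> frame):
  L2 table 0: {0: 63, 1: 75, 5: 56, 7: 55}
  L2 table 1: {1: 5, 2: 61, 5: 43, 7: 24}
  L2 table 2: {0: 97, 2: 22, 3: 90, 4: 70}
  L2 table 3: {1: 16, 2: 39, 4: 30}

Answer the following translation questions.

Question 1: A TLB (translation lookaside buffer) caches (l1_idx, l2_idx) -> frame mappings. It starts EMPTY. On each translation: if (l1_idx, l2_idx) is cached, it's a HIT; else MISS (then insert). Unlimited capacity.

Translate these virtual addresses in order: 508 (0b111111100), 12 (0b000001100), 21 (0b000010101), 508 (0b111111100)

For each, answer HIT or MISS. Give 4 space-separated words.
vaddr=508: (7,7) not in TLB -> MISS, insert
vaddr=12: (0,1) not in TLB -> MISS, insert
vaddr=21: (0,2) not in TLB -> MISS, insert
vaddr=508: (7,7) in TLB -> HIT

Answer: MISS MISS MISS HIT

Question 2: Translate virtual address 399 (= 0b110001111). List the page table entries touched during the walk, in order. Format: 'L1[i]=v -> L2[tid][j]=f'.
vaddr = 399 = 0b110001111
Split: l1_idx=6, l2_idx=1, offset=7

Answer: L1[6]=0 -> L2[0][1]=75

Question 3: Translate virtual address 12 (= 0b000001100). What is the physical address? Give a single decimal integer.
Answer: 132

Derivation:
vaddr = 12 = 0b000001100
Split: l1_idx=0, l2_idx=1, offset=4
L1[0] = 3
L2[3][1] = 16
paddr = 16 * 8 + 4 = 132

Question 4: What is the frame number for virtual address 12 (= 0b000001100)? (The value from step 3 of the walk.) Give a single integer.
vaddr = 12: l1_idx=0, l2_idx=1
L1[0] = 3; L2[3][1] = 16

Answer: 16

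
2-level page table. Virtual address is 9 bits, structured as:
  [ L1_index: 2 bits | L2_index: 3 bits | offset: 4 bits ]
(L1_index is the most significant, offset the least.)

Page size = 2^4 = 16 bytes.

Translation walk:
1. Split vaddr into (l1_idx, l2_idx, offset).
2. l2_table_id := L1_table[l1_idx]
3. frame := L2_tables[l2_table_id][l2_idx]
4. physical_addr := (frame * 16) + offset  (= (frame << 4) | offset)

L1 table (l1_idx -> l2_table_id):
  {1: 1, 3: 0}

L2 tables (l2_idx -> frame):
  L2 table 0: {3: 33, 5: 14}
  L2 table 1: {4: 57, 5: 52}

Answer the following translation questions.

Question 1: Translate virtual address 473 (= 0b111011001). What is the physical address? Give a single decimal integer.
Answer: 233

Derivation:
vaddr = 473 = 0b111011001
Split: l1_idx=3, l2_idx=5, offset=9
L1[3] = 0
L2[0][5] = 14
paddr = 14 * 16 + 9 = 233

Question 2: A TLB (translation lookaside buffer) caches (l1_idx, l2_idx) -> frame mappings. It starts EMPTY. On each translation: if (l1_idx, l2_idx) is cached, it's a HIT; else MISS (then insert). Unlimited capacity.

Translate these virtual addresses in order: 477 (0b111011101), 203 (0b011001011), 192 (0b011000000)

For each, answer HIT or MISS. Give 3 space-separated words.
Answer: MISS MISS HIT

Derivation:
vaddr=477: (3,5) not in TLB -> MISS, insert
vaddr=203: (1,4) not in TLB -> MISS, insert
vaddr=192: (1,4) in TLB -> HIT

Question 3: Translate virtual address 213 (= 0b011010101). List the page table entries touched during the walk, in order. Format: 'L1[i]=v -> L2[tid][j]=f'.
Answer: L1[1]=1 -> L2[1][5]=52

Derivation:
vaddr = 213 = 0b011010101
Split: l1_idx=1, l2_idx=5, offset=5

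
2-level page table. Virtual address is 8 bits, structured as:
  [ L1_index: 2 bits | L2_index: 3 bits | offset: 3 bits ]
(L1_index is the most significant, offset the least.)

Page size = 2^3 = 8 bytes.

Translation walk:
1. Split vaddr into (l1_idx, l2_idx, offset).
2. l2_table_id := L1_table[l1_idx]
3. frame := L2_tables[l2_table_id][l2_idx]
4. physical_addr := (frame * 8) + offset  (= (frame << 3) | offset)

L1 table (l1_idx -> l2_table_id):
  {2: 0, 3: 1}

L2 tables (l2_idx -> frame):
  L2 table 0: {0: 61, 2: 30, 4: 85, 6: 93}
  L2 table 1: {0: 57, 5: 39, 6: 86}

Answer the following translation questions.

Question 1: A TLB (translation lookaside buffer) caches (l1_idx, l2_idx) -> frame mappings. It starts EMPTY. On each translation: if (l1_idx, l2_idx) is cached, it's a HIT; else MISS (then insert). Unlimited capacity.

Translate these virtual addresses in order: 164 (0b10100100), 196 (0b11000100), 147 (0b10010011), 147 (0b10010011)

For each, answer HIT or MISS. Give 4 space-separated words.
Answer: MISS MISS MISS HIT

Derivation:
vaddr=164: (2,4) not in TLB -> MISS, insert
vaddr=196: (3,0) not in TLB -> MISS, insert
vaddr=147: (2,2) not in TLB -> MISS, insert
vaddr=147: (2,2) in TLB -> HIT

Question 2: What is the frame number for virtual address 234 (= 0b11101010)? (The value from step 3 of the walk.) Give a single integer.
Answer: 39

Derivation:
vaddr = 234: l1_idx=3, l2_idx=5
L1[3] = 1; L2[1][5] = 39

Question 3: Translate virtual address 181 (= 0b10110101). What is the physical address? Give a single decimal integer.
vaddr = 181 = 0b10110101
Split: l1_idx=2, l2_idx=6, offset=5
L1[2] = 0
L2[0][6] = 93
paddr = 93 * 8 + 5 = 749

Answer: 749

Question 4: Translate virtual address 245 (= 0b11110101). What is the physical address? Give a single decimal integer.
vaddr = 245 = 0b11110101
Split: l1_idx=3, l2_idx=6, offset=5
L1[3] = 1
L2[1][6] = 86
paddr = 86 * 8 + 5 = 693

Answer: 693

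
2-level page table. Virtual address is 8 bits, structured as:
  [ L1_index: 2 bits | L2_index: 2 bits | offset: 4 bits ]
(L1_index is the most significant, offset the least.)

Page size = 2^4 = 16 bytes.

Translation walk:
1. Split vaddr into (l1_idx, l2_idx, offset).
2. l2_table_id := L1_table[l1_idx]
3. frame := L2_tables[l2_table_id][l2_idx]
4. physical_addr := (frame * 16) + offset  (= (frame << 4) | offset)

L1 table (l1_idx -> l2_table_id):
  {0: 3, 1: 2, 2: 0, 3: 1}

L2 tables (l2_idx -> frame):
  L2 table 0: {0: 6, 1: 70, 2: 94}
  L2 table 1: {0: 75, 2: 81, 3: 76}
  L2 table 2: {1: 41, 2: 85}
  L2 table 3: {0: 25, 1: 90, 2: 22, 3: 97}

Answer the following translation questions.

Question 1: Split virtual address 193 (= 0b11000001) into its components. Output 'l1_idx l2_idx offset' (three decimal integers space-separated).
vaddr = 193 = 0b11000001
  top 2 bits -> l1_idx = 3
  next 2 bits -> l2_idx = 0
  bottom 4 bits -> offset = 1

Answer: 3 0 1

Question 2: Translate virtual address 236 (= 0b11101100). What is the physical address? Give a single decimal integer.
Answer: 1308

Derivation:
vaddr = 236 = 0b11101100
Split: l1_idx=3, l2_idx=2, offset=12
L1[3] = 1
L2[1][2] = 81
paddr = 81 * 16 + 12 = 1308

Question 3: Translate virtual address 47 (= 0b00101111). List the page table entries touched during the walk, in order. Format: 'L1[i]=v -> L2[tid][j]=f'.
Answer: L1[0]=3 -> L2[3][2]=22

Derivation:
vaddr = 47 = 0b00101111
Split: l1_idx=0, l2_idx=2, offset=15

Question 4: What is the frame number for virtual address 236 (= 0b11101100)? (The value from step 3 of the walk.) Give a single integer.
vaddr = 236: l1_idx=3, l2_idx=2
L1[3] = 1; L2[1][2] = 81

Answer: 81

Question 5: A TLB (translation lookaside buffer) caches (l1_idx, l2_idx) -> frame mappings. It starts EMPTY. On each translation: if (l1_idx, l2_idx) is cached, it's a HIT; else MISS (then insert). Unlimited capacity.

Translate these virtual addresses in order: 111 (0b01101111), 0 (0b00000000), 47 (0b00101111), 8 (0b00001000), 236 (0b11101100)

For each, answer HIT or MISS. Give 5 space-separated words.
Answer: MISS MISS MISS HIT MISS

Derivation:
vaddr=111: (1,2) not in TLB -> MISS, insert
vaddr=0: (0,0) not in TLB -> MISS, insert
vaddr=47: (0,2) not in TLB -> MISS, insert
vaddr=8: (0,0) in TLB -> HIT
vaddr=236: (3,2) not in TLB -> MISS, insert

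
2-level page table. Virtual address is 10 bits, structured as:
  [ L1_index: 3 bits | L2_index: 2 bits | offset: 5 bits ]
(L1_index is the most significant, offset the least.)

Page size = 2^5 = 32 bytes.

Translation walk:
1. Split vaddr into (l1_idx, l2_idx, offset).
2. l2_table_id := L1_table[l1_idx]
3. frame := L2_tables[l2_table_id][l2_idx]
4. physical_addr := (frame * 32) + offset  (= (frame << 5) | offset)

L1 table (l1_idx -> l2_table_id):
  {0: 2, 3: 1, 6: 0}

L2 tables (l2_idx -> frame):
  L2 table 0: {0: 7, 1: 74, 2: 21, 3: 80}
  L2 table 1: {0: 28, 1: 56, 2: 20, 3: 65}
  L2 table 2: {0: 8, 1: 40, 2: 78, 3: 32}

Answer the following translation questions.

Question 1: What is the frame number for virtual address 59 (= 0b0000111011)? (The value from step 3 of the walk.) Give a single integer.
vaddr = 59: l1_idx=0, l2_idx=1
L1[0] = 2; L2[2][1] = 40

Answer: 40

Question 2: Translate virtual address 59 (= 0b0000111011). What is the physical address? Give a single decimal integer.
vaddr = 59 = 0b0000111011
Split: l1_idx=0, l2_idx=1, offset=27
L1[0] = 2
L2[2][1] = 40
paddr = 40 * 32 + 27 = 1307

Answer: 1307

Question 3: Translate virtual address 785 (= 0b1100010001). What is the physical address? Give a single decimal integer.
vaddr = 785 = 0b1100010001
Split: l1_idx=6, l2_idx=0, offset=17
L1[6] = 0
L2[0][0] = 7
paddr = 7 * 32 + 17 = 241

Answer: 241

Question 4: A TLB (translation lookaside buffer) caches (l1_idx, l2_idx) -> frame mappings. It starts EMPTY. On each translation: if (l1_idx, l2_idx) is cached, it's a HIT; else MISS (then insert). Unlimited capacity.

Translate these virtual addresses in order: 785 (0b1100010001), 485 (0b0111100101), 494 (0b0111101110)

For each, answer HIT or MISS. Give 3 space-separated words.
vaddr=785: (6,0) not in TLB -> MISS, insert
vaddr=485: (3,3) not in TLB -> MISS, insert
vaddr=494: (3,3) in TLB -> HIT

Answer: MISS MISS HIT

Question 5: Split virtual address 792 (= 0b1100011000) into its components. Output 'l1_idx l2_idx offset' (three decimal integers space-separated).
Answer: 6 0 24

Derivation:
vaddr = 792 = 0b1100011000
  top 3 bits -> l1_idx = 6
  next 2 bits -> l2_idx = 0
  bottom 5 bits -> offset = 24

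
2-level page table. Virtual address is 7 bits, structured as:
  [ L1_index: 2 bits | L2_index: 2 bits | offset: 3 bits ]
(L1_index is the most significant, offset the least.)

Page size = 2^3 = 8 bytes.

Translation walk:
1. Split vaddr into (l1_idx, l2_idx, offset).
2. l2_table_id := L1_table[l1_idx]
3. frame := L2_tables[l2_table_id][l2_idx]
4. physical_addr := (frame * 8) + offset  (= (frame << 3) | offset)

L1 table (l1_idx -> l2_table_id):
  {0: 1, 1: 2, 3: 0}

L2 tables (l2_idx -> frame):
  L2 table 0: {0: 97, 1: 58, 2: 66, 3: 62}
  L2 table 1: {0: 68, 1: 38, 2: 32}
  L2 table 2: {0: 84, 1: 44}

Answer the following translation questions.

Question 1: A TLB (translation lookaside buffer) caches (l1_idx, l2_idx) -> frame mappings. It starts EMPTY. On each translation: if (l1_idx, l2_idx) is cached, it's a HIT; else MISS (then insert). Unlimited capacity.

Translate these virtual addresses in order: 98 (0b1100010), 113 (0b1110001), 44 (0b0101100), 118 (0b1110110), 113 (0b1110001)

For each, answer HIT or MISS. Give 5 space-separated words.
Answer: MISS MISS MISS HIT HIT

Derivation:
vaddr=98: (3,0) not in TLB -> MISS, insert
vaddr=113: (3,2) not in TLB -> MISS, insert
vaddr=44: (1,1) not in TLB -> MISS, insert
vaddr=118: (3,2) in TLB -> HIT
vaddr=113: (3,2) in TLB -> HIT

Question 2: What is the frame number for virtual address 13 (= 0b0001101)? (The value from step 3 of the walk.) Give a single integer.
Answer: 38

Derivation:
vaddr = 13: l1_idx=0, l2_idx=1
L1[0] = 1; L2[1][1] = 38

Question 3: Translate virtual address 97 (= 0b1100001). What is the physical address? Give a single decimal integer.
vaddr = 97 = 0b1100001
Split: l1_idx=3, l2_idx=0, offset=1
L1[3] = 0
L2[0][0] = 97
paddr = 97 * 8 + 1 = 777

Answer: 777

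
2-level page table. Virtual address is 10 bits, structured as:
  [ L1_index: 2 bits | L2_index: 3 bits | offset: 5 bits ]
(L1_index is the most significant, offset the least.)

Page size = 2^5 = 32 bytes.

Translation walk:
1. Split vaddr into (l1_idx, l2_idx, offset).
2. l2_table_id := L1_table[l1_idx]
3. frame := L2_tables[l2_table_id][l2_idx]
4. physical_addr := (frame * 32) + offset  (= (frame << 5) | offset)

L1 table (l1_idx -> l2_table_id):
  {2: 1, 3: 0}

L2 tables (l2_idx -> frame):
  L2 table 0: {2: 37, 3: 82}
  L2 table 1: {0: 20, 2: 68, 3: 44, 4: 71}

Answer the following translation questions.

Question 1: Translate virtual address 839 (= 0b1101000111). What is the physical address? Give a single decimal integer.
vaddr = 839 = 0b1101000111
Split: l1_idx=3, l2_idx=2, offset=7
L1[3] = 0
L2[0][2] = 37
paddr = 37 * 32 + 7 = 1191

Answer: 1191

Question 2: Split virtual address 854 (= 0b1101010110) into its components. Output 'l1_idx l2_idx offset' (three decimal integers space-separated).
vaddr = 854 = 0b1101010110
  top 2 bits -> l1_idx = 3
  next 3 bits -> l2_idx = 2
  bottom 5 bits -> offset = 22

Answer: 3 2 22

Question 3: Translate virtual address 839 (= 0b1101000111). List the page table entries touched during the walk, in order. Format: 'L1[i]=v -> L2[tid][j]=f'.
Answer: L1[3]=0 -> L2[0][2]=37

Derivation:
vaddr = 839 = 0b1101000111
Split: l1_idx=3, l2_idx=2, offset=7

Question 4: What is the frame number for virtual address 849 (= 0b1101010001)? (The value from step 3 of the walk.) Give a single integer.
vaddr = 849: l1_idx=3, l2_idx=2
L1[3] = 0; L2[0][2] = 37

Answer: 37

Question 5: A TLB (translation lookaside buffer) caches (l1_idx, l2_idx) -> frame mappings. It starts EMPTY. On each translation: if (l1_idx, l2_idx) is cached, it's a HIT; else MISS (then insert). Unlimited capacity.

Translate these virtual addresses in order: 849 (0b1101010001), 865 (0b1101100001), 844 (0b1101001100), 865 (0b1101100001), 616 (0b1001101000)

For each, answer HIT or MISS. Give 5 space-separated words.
Answer: MISS MISS HIT HIT MISS

Derivation:
vaddr=849: (3,2) not in TLB -> MISS, insert
vaddr=865: (3,3) not in TLB -> MISS, insert
vaddr=844: (3,2) in TLB -> HIT
vaddr=865: (3,3) in TLB -> HIT
vaddr=616: (2,3) not in TLB -> MISS, insert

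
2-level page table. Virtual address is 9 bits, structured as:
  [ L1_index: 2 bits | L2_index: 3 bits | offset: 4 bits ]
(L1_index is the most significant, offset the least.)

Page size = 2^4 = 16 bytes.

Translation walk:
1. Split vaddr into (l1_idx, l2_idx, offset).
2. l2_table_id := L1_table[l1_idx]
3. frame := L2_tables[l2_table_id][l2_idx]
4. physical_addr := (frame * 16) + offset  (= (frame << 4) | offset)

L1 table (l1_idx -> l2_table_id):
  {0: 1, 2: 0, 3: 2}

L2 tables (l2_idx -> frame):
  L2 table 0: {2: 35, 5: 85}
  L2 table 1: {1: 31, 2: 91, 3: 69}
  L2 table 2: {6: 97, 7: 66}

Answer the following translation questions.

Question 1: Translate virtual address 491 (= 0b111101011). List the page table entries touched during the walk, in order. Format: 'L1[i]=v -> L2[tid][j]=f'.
vaddr = 491 = 0b111101011
Split: l1_idx=3, l2_idx=6, offset=11

Answer: L1[3]=2 -> L2[2][6]=97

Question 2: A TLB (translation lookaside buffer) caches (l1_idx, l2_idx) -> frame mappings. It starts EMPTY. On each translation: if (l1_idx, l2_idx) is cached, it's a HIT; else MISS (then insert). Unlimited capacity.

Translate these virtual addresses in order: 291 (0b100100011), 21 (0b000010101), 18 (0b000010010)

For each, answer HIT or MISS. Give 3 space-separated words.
vaddr=291: (2,2) not in TLB -> MISS, insert
vaddr=21: (0,1) not in TLB -> MISS, insert
vaddr=18: (0,1) in TLB -> HIT

Answer: MISS MISS HIT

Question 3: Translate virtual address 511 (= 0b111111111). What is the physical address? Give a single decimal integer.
Answer: 1071

Derivation:
vaddr = 511 = 0b111111111
Split: l1_idx=3, l2_idx=7, offset=15
L1[3] = 2
L2[2][7] = 66
paddr = 66 * 16 + 15 = 1071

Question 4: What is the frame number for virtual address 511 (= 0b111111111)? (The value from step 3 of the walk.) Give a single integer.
Answer: 66

Derivation:
vaddr = 511: l1_idx=3, l2_idx=7
L1[3] = 2; L2[2][7] = 66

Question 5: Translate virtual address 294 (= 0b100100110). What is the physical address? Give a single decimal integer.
vaddr = 294 = 0b100100110
Split: l1_idx=2, l2_idx=2, offset=6
L1[2] = 0
L2[0][2] = 35
paddr = 35 * 16 + 6 = 566

Answer: 566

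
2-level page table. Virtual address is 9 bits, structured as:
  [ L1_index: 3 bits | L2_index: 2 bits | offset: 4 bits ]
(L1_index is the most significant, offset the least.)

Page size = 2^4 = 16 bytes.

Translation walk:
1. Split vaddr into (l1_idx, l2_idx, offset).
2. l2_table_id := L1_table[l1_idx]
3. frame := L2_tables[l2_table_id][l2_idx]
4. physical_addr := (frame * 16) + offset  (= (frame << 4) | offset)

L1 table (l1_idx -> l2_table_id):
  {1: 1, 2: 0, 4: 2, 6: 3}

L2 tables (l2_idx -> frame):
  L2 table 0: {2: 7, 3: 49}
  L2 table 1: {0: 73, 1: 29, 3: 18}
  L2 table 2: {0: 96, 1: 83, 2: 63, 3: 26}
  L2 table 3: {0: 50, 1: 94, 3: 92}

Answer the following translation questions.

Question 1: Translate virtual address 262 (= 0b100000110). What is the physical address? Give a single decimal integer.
Answer: 1542

Derivation:
vaddr = 262 = 0b100000110
Split: l1_idx=4, l2_idx=0, offset=6
L1[4] = 2
L2[2][0] = 96
paddr = 96 * 16 + 6 = 1542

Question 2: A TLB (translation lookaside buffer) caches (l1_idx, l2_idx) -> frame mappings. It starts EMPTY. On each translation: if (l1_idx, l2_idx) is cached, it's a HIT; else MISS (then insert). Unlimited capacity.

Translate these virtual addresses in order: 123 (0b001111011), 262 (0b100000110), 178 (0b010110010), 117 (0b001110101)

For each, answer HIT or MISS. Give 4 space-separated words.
vaddr=123: (1,3) not in TLB -> MISS, insert
vaddr=262: (4,0) not in TLB -> MISS, insert
vaddr=178: (2,3) not in TLB -> MISS, insert
vaddr=117: (1,3) in TLB -> HIT

Answer: MISS MISS MISS HIT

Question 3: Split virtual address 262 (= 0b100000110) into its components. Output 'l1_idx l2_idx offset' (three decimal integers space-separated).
Answer: 4 0 6

Derivation:
vaddr = 262 = 0b100000110
  top 3 bits -> l1_idx = 4
  next 2 bits -> l2_idx = 0
  bottom 4 bits -> offset = 6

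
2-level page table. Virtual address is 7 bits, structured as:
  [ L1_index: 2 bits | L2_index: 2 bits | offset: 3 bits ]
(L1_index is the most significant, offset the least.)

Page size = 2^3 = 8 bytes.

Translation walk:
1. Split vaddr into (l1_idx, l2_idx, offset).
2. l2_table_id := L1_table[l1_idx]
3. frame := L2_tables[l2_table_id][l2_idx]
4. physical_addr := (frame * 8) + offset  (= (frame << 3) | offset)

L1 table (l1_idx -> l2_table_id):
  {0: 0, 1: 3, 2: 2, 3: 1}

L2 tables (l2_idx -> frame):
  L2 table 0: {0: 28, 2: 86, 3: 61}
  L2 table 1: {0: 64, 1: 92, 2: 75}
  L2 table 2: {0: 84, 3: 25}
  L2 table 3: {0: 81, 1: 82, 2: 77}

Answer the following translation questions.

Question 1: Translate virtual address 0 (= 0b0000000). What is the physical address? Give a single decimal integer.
Answer: 224

Derivation:
vaddr = 0 = 0b0000000
Split: l1_idx=0, l2_idx=0, offset=0
L1[0] = 0
L2[0][0] = 28
paddr = 28 * 8 + 0 = 224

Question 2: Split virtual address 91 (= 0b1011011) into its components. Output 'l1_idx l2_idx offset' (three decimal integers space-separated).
Answer: 2 3 3

Derivation:
vaddr = 91 = 0b1011011
  top 2 bits -> l1_idx = 2
  next 2 bits -> l2_idx = 3
  bottom 3 bits -> offset = 3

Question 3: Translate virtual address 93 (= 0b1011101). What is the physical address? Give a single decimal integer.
Answer: 205

Derivation:
vaddr = 93 = 0b1011101
Split: l1_idx=2, l2_idx=3, offset=5
L1[2] = 2
L2[2][3] = 25
paddr = 25 * 8 + 5 = 205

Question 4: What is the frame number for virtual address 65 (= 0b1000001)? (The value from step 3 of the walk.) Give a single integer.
Answer: 84

Derivation:
vaddr = 65: l1_idx=2, l2_idx=0
L1[2] = 2; L2[2][0] = 84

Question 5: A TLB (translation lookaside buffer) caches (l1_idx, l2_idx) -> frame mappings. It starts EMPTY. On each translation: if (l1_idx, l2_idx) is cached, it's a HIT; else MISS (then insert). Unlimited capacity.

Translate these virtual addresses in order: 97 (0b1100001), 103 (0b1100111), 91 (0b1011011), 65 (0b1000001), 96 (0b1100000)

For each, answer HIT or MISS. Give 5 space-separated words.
vaddr=97: (3,0) not in TLB -> MISS, insert
vaddr=103: (3,0) in TLB -> HIT
vaddr=91: (2,3) not in TLB -> MISS, insert
vaddr=65: (2,0) not in TLB -> MISS, insert
vaddr=96: (3,0) in TLB -> HIT

Answer: MISS HIT MISS MISS HIT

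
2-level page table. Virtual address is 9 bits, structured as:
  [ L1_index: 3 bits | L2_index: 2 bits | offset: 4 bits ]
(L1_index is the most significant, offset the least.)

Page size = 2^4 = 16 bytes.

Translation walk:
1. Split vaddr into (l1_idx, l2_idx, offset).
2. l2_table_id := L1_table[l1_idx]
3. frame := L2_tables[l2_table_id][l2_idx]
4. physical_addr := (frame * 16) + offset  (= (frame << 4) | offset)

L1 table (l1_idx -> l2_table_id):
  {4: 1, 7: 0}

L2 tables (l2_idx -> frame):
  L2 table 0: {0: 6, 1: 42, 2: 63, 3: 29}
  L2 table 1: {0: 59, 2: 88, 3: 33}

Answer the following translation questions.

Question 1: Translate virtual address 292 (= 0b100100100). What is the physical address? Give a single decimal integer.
vaddr = 292 = 0b100100100
Split: l1_idx=4, l2_idx=2, offset=4
L1[4] = 1
L2[1][2] = 88
paddr = 88 * 16 + 4 = 1412

Answer: 1412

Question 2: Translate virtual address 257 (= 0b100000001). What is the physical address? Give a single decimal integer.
vaddr = 257 = 0b100000001
Split: l1_idx=4, l2_idx=0, offset=1
L1[4] = 1
L2[1][0] = 59
paddr = 59 * 16 + 1 = 945

Answer: 945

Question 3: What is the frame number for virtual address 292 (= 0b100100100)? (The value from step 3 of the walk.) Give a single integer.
vaddr = 292: l1_idx=4, l2_idx=2
L1[4] = 1; L2[1][2] = 88

Answer: 88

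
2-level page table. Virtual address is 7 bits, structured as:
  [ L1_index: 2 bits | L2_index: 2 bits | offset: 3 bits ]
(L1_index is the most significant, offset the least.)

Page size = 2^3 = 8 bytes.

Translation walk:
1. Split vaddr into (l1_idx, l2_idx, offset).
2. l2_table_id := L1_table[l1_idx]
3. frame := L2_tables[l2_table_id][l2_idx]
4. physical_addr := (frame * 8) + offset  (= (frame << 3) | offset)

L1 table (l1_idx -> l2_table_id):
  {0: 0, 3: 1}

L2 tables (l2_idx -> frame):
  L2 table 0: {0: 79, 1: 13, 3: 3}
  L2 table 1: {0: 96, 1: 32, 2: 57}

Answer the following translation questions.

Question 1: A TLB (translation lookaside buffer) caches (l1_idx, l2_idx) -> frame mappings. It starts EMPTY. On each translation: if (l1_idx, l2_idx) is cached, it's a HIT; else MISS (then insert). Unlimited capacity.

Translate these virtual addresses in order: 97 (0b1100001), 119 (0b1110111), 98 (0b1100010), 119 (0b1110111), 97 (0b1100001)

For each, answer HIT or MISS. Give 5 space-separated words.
Answer: MISS MISS HIT HIT HIT

Derivation:
vaddr=97: (3,0) not in TLB -> MISS, insert
vaddr=119: (3,2) not in TLB -> MISS, insert
vaddr=98: (3,0) in TLB -> HIT
vaddr=119: (3,2) in TLB -> HIT
vaddr=97: (3,0) in TLB -> HIT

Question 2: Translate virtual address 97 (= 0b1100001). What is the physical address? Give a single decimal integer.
Answer: 769

Derivation:
vaddr = 97 = 0b1100001
Split: l1_idx=3, l2_idx=0, offset=1
L1[3] = 1
L2[1][0] = 96
paddr = 96 * 8 + 1 = 769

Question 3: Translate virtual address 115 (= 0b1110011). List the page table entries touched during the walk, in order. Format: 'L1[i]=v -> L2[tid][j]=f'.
vaddr = 115 = 0b1110011
Split: l1_idx=3, l2_idx=2, offset=3

Answer: L1[3]=1 -> L2[1][2]=57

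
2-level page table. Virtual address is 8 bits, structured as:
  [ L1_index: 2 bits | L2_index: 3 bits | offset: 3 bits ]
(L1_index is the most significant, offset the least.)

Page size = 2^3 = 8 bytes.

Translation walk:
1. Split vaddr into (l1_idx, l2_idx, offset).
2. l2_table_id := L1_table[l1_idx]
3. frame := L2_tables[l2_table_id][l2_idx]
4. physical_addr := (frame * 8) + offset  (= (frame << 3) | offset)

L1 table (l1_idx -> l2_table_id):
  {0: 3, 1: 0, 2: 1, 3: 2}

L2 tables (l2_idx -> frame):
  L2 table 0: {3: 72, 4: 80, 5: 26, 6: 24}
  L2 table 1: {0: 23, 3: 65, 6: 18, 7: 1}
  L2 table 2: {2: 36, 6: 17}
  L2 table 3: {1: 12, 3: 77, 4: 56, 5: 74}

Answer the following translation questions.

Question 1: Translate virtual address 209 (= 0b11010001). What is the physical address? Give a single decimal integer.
Answer: 289

Derivation:
vaddr = 209 = 0b11010001
Split: l1_idx=3, l2_idx=2, offset=1
L1[3] = 2
L2[2][2] = 36
paddr = 36 * 8 + 1 = 289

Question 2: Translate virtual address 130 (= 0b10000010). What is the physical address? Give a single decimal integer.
vaddr = 130 = 0b10000010
Split: l1_idx=2, l2_idx=0, offset=2
L1[2] = 1
L2[1][0] = 23
paddr = 23 * 8 + 2 = 186

Answer: 186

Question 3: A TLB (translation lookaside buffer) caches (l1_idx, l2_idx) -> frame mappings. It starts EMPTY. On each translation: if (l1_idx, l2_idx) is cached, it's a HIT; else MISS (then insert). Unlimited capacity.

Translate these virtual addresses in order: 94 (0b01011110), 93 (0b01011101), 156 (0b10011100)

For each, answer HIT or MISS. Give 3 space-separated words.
vaddr=94: (1,3) not in TLB -> MISS, insert
vaddr=93: (1,3) in TLB -> HIT
vaddr=156: (2,3) not in TLB -> MISS, insert

Answer: MISS HIT MISS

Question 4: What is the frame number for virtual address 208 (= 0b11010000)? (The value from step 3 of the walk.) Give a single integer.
Answer: 36

Derivation:
vaddr = 208: l1_idx=3, l2_idx=2
L1[3] = 2; L2[2][2] = 36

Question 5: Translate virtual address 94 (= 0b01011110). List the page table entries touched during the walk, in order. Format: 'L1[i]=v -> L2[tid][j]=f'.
Answer: L1[1]=0 -> L2[0][3]=72

Derivation:
vaddr = 94 = 0b01011110
Split: l1_idx=1, l2_idx=3, offset=6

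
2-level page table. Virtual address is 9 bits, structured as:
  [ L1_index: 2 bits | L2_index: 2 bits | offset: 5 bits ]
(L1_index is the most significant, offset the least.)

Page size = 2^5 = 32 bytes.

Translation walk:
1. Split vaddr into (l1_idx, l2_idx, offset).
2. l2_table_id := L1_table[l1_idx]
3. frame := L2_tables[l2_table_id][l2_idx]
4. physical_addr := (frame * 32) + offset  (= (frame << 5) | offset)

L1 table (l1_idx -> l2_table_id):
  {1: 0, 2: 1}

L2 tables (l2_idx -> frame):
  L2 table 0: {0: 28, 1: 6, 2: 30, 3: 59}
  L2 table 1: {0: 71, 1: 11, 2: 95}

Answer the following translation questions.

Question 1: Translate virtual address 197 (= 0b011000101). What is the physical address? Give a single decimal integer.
Answer: 965

Derivation:
vaddr = 197 = 0b011000101
Split: l1_idx=1, l2_idx=2, offset=5
L1[1] = 0
L2[0][2] = 30
paddr = 30 * 32 + 5 = 965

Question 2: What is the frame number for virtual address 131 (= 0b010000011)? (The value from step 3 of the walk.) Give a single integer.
Answer: 28

Derivation:
vaddr = 131: l1_idx=1, l2_idx=0
L1[1] = 0; L2[0][0] = 28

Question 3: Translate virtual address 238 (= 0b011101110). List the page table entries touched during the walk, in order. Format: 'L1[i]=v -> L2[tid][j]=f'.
Answer: L1[1]=0 -> L2[0][3]=59

Derivation:
vaddr = 238 = 0b011101110
Split: l1_idx=1, l2_idx=3, offset=14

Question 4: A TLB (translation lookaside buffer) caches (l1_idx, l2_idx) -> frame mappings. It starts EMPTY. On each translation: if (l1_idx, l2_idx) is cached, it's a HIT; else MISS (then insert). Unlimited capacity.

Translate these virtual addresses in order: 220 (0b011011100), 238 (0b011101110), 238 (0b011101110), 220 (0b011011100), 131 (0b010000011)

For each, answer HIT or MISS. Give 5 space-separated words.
Answer: MISS MISS HIT HIT MISS

Derivation:
vaddr=220: (1,2) not in TLB -> MISS, insert
vaddr=238: (1,3) not in TLB -> MISS, insert
vaddr=238: (1,3) in TLB -> HIT
vaddr=220: (1,2) in TLB -> HIT
vaddr=131: (1,0) not in TLB -> MISS, insert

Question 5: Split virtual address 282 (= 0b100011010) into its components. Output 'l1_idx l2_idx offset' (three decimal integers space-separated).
vaddr = 282 = 0b100011010
  top 2 bits -> l1_idx = 2
  next 2 bits -> l2_idx = 0
  bottom 5 bits -> offset = 26

Answer: 2 0 26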